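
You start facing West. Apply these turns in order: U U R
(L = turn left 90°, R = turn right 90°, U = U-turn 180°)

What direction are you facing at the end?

Answer: Final heading: North

Derivation:
Start: West
  U (U-turn (180°)) -> East
  U (U-turn (180°)) -> West
  R (right (90° clockwise)) -> North
Final: North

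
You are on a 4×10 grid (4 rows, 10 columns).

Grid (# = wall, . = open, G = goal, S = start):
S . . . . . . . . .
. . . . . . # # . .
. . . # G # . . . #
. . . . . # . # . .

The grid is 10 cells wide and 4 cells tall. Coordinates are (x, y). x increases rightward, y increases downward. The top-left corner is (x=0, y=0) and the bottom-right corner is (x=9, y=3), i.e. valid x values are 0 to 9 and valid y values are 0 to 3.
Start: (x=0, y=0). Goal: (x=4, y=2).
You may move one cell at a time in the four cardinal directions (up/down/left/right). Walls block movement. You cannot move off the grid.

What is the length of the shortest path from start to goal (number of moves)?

BFS from (x=0, y=0) until reaching (x=4, y=2):
  Distance 0: (x=0, y=0)
  Distance 1: (x=1, y=0), (x=0, y=1)
  Distance 2: (x=2, y=0), (x=1, y=1), (x=0, y=2)
  Distance 3: (x=3, y=0), (x=2, y=1), (x=1, y=2), (x=0, y=3)
  Distance 4: (x=4, y=0), (x=3, y=1), (x=2, y=2), (x=1, y=3)
  Distance 5: (x=5, y=0), (x=4, y=1), (x=2, y=3)
  Distance 6: (x=6, y=0), (x=5, y=1), (x=4, y=2), (x=3, y=3)  <- goal reached here
One shortest path (6 moves): (x=0, y=0) -> (x=1, y=0) -> (x=2, y=0) -> (x=3, y=0) -> (x=4, y=0) -> (x=4, y=1) -> (x=4, y=2)

Answer: Shortest path length: 6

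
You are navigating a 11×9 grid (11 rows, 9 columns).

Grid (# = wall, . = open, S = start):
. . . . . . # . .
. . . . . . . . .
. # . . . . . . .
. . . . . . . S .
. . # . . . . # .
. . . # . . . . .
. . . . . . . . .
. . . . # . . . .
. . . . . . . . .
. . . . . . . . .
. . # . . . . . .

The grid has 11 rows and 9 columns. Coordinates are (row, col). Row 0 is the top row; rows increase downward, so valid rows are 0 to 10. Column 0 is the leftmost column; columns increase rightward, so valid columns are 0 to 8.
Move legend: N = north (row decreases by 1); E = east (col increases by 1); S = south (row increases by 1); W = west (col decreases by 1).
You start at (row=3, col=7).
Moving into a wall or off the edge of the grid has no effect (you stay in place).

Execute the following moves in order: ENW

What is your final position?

Answer: Final position: (row=2, col=7)

Derivation:
Start: (row=3, col=7)
  E (east): (row=3, col=7) -> (row=3, col=8)
  N (north): (row=3, col=8) -> (row=2, col=8)
  W (west): (row=2, col=8) -> (row=2, col=7)
Final: (row=2, col=7)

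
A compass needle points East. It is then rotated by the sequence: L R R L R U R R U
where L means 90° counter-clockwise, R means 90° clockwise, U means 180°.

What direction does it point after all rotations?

Answer: Final heading: North

Derivation:
Start: East
  L (left (90° counter-clockwise)) -> North
  R (right (90° clockwise)) -> East
  R (right (90° clockwise)) -> South
  L (left (90° counter-clockwise)) -> East
  R (right (90° clockwise)) -> South
  U (U-turn (180°)) -> North
  R (right (90° clockwise)) -> East
  R (right (90° clockwise)) -> South
  U (U-turn (180°)) -> North
Final: North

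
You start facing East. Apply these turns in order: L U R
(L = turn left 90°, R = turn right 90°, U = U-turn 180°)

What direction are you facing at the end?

Answer: Final heading: West

Derivation:
Start: East
  L (left (90° counter-clockwise)) -> North
  U (U-turn (180°)) -> South
  R (right (90° clockwise)) -> West
Final: West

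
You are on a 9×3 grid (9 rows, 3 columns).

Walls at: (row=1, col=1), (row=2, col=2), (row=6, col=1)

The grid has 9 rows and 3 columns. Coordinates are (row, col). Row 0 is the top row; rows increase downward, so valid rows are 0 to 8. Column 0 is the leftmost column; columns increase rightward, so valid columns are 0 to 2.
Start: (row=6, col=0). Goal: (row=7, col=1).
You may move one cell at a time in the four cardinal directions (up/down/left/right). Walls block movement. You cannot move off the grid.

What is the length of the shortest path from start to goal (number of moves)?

BFS from (row=6, col=0) until reaching (row=7, col=1):
  Distance 0: (row=6, col=0)
  Distance 1: (row=5, col=0), (row=7, col=0)
  Distance 2: (row=4, col=0), (row=5, col=1), (row=7, col=1), (row=8, col=0)  <- goal reached here
One shortest path (2 moves): (row=6, col=0) -> (row=7, col=0) -> (row=7, col=1)

Answer: Shortest path length: 2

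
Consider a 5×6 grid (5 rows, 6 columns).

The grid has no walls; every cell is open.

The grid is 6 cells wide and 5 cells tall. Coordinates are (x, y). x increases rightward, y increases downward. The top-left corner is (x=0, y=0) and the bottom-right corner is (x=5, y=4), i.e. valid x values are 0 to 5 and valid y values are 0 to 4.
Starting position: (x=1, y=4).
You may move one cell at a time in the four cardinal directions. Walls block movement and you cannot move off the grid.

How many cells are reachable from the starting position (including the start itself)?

Answer: Reachable cells: 30

Derivation:
BFS flood-fill from (x=1, y=4):
  Distance 0: (x=1, y=4)
  Distance 1: (x=1, y=3), (x=0, y=4), (x=2, y=4)
  Distance 2: (x=1, y=2), (x=0, y=3), (x=2, y=3), (x=3, y=4)
  Distance 3: (x=1, y=1), (x=0, y=2), (x=2, y=2), (x=3, y=3), (x=4, y=4)
  Distance 4: (x=1, y=0), (x=0, y=1), (x=2, y=1), (x=3, y=2), (x=4, y=3), (x=5, y=4)
  Distance 5: (x=0, y=0), (x=2, y=0), (x=3, y=1), (x=4, y=2), (x=5, y=3)
  Distance 6: (x=3, y=0), (x=4, y=1), (x=5, y=2)
  Distance 7: (x=4, y=0), (x=5, y=1)
  Distance 8: (x=5, y=0)
Total reachable: 30 (grid has 30 open cells total)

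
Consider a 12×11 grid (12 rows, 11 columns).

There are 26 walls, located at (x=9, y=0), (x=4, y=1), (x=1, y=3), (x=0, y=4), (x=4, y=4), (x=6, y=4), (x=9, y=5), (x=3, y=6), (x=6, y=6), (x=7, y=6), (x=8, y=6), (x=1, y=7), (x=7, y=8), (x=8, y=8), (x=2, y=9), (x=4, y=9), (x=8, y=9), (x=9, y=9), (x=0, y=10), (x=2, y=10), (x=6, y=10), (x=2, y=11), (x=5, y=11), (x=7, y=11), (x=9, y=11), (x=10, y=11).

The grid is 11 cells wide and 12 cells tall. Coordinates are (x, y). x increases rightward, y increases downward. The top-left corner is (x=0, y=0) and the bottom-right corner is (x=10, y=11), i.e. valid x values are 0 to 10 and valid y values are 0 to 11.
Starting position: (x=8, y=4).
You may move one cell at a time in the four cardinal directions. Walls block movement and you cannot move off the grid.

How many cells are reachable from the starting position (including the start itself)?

BFS flood-fill from (x=8, y=4):
  Distance 0: (x=8, y=4)
  Distance 1: (x=8, y=3), (x=7, y=4), (x=9, y=4), (x=8, y=5)
  Distance 2: (x=8, y=2), (x=7, y=3), (x=9, y=3), (x=10, y=4), (x=7, y=5)
  Distance 3: (x=8, y=1), (x=7, y=2), (x=9, y=2), (x=6, y=3), (x=10, y=3), (x=6, y=5), (x=10, y=5)
  Distance 4: (x=8, y=0), (x=7, y=1), (x=9, y=1), (x=6, y=2), (x=10, y=2), (x=5, y=3), (x=5, y=5), (x=10, y=6)
  Distance 5: (x=7, y=0), (x=6, y=1), (x=10, y=1), (x=5, y=2), (x=4, y=3), (x=5, y=4), (x=4, y=5), (x=5, y=6), (x=9, y=6), (x=10, y=7)
  Distance 6: (x=6, y=0), (x=10, y=0), (x=5, y=1), (x=4, y=2), (x=3, y=3), (x=3, y=5), (x=4, y=6), (x=5, y=7), (x=9, y=7), (x=10, y=8)
  Distance 7: (x=5, y=0), (x=3, y=2), (x=2, y=3), (x=3, y=4), (x=2, y=5), (x=4, y=7), (x=6, y=7), (x=8, y=7), (x=5, y=8), (x=9, y=8), (x=10, y=9)
  Distance 8: (x=4, y=0), (x=3, y=1), (x=2, y=2), (x=2, y=4), (x=1, y=5), (x=2, y=6), (x=3, y=7), (x=7, y=7), (x=4, y=8), (x=6, y=8), (x=5, y=9), (x=10, y=10)
  Distance 9: (x=3, y=0), (x=2, y=1), (x=1, y=2), (x=1, y=4), (x=0, y=5), (x=1, y=6), (x=2, y=7), (x=3, y=8), (x=6, y=9), (x=5, y=10), (x=9, y=10)
  Distance 10: (x=2, y=0), (x=1, y=1), (x=0, y=2), (x=0, y=6), (x=2, y=8), (x=3, y=9), (x=7, y=9), (x=4, y=10), (x=8, y=10)
  Distance 11: (x=1, y=0), (x=0, y=1), (x=0, y=3), (x=0, y=7), (x=1, y=8), (x=3, y=10), (x=7, y=10), (x=4, y=11), (x=8, y=11)
  Distance 12: (x=0, y=0), (x=0, y=8), (x=1, y=9), (x=3, y=11)
  Distance 13: (x=0, y=9), (x=1, y=10)
  Distance 14: (x=1, y=11)
  Distance 15: (x=0, y=11)
Total reachable: 105 (grid has 106 open cells total)

Answer: Reachable cells: 105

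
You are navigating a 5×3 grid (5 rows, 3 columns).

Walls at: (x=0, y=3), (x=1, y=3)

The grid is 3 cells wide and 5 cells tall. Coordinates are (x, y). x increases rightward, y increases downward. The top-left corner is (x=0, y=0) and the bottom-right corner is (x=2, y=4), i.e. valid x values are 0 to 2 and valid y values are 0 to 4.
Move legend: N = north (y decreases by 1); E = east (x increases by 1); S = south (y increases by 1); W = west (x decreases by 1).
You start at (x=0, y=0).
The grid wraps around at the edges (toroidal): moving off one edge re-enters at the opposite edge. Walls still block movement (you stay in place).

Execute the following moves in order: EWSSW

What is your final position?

Start: (x=0, y=0)
  E (east): (x=0, y=0) -> (x=1, y=0)
  W (west): (x=1, y=0) -> (x=0, y=0)
  S (south): (x=0, y=0) -> (x=0, y=1)
  S (south): (x=0, y=1) -> (x=0, y=2)
  W (west): (x=0, y=2) -> (x=2, y=2)
Final: (x=2, y=2)

Answer: Final position: (x=2, y=2)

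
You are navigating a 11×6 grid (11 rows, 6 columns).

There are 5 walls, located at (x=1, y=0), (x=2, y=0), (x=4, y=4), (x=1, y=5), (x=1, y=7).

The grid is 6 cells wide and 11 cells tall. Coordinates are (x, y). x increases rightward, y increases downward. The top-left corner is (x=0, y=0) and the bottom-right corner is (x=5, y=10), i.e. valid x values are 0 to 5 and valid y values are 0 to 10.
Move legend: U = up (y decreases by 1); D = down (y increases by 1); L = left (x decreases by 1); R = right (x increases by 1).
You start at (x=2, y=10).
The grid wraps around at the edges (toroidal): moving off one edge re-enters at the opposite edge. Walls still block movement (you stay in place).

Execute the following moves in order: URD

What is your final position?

Start: (x=2, y=10)
  U (up): (x=2, y=10) -> (x=2, y=9)
  R (right): (x=2, y=9) -> (x=3, y=9)
  D (down): (x=3, y=9) -> (x=3, y=10)
Final: (x=3, y=10)

Answer: Final position: (x=3, y=10)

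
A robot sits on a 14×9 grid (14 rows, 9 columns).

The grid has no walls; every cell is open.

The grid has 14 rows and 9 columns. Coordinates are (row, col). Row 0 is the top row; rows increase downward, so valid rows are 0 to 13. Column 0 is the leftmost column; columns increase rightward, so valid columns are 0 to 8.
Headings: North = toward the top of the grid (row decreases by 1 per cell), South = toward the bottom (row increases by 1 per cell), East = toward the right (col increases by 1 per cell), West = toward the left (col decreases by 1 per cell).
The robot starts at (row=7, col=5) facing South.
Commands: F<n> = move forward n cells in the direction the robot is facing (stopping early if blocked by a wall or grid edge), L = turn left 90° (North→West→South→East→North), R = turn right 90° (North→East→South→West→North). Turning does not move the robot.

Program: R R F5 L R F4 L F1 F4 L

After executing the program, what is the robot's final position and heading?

Answer: Final position: (row=0, col=0), facing South

Derivation:
Start: (row=7, col=5), facing South
  R: turn right, now facing West
  R: turn right, now facing North
  F5: move forward 5, now at (row=2, col=5)
  L: turn left, now facing West
  R: turn right, now facing North
  F4: move forward 2/4 (blocked), now at (row=0, col=5)
  L: turn left, now facing West
  F1: move forward 1, now at (row=0, col=4)
  F4: move forward 4, now at (row=0, col=0)
  L: turn left, now facing South
Final: (row=0, col=0), facing South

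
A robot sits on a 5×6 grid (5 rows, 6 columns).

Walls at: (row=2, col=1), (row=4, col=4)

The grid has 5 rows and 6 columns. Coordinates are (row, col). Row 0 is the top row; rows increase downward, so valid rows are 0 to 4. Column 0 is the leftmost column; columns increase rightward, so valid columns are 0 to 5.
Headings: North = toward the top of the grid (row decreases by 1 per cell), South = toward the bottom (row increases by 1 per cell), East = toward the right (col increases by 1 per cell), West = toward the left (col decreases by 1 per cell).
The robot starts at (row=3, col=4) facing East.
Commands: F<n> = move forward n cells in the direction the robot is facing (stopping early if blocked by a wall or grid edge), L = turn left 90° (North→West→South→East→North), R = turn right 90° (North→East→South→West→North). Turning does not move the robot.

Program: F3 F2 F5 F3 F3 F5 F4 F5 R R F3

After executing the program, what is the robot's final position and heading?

Start: (row=3, col=4), facing East
  F3: move forward 1/3 (blocked), now at (row=3, col=5)
  F2: move forward 0/2 (blocked), now at (row=3, col=5)
  F5: move forward 0/5 (blocked), now at (row=3, col=5)
  F3: move forward 0/3 (blocked), now at (row=3, col=5)
  F3: move forward 0/3 (blocked), now at (row=3, col=5)
  F5: move forward 0/5 (blocked), now at (row=3, col=5)
  F4: move forward 0/4 (blocked), now at (row=3, col=5)
  F5: move forward 0/5 (blocked), now at (row=3, col=5)
  R: turn right, now facing South
  R: turn right, now facing West
  F3: move forward 3, now at (row=3, col=2)
Final: (row=3, col=2), facing West

Answer: Final position: (row=3, col=2), facing West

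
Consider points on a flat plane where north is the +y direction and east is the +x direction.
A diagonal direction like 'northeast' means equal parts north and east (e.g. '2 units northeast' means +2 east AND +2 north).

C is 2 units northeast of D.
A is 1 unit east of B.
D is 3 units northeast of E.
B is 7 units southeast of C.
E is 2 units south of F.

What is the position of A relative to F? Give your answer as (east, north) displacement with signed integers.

Answer: A is at (east=13, north=-4) relative to F.

Derivation:
Place F at the origin (east=0, north=0).
  E is 2 units south of F: delta (east=+0, north=-2); E at (east=0, north=-2).
  D is 3 units northeast of E: delta (east=+3, north=+3); D at (east=3, north=1).
  C is 2 units northeast of D: delta (east=+2, north=+2); C at (east=5, north=3).
  B is 7 units southeast of C: delta (east=+7, north=-7); B at (east=12, north=-4).
  A is 1 unit east of B: delta (east=+1, north=+0); A at (east=13, north=-4).
Therefore A relative to F: (east=13, north=-4).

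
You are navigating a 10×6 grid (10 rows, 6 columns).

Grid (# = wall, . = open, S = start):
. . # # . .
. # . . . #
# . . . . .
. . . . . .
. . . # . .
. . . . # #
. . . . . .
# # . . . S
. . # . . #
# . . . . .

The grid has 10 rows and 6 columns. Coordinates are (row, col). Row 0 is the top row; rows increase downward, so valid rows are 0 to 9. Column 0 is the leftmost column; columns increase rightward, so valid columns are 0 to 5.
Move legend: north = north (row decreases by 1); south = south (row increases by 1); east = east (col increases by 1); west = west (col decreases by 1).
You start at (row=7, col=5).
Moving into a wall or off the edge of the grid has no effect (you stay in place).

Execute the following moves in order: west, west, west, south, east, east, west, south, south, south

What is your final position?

Answer: Final position: (row=9, col=3)

Derivation:
Start: (row=7, col=5)
  west (west): (row=7, col=5) -> (row=7, col=4)
  west (west): (row=7, col=4) -> (row=7, col=3)
  west (west): (row=7, col=3) -> (row=7, col=2)
  south (south): blocked, stay at (row=7, col=2)
  east (east): (row=7, col=2) -> (row=7, col=3)
  east (east): (row=7, col=3) -> (row=7, col=4)
  west (west): (row=7, col=4) -> (row=7, col=3)
  south (south): (row=7, col=3) -> (row=8, col=3)
  south (south): (row=8, col=3) -> (row=9, col=3)
  south (south): blocked, stay at (row=9, col=3)
Final: (row=9, col=3)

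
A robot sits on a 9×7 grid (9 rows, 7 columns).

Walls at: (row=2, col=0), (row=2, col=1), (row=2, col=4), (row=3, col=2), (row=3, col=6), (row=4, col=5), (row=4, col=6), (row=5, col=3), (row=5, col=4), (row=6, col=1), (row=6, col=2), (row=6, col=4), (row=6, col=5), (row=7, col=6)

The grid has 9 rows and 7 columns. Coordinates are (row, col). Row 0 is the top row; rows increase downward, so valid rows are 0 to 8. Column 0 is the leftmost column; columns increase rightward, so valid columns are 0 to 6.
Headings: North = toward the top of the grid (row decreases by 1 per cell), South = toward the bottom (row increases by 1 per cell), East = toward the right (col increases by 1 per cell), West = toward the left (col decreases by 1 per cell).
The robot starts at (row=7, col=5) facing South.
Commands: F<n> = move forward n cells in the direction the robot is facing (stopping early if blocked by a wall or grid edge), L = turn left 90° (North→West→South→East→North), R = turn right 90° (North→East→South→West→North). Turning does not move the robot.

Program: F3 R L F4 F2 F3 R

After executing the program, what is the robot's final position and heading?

Start: (row=7, col=5), facing South
  F3: move forward 1/3 (blocked), now at (row=8, col=5)
  R: turn right, now facing West
  L: turn left, now facing South
  F4: move forward 0/4 (blocked), now at (row=8, col=5)
  F2: move forward 0/2 (blocked), now at (row=8, col=5)
  F3: move forward 0/3 (blocked), now at (row=8, col=5)
  R: turn right, now facing West
Final: (row=8, col=5), facing West

Answer: Final position: (row=8, col=5), facing West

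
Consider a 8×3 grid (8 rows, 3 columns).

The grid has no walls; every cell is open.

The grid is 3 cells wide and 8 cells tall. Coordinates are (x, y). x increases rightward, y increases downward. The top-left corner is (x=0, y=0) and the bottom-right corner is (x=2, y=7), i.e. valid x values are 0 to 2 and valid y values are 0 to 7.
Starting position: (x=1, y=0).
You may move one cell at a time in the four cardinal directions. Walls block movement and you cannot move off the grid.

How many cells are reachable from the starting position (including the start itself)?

Answer: Reachable cells: 24

Derivation:
BFS flood-fill from (x=1, y=0):
  Distance 0: (x=1, y=0)
  Distance 1: (x=0, y=0), (x=2, y=0), (x=1, y=1)
  Distance 2: (x=0, y=1), (x=2, y=1), (x=1, y=2)
  Distance 3: (x=0, y=2), (x=2, y=2), (x=1, y=3)
  Distance 4: (x=0, y=3), (x=2, y=3), (x=1, y=4)
  Distance 5: (x=0, y=4), (x=2, y=4), (x=1, y=5)
  Distance 6: (x=0, y=5), (x=2, y=5), (x=1, y=6)
  Distance 7: (x=0, y=6), (x=2, y=6), (x=1, y=7)
  Distance 8: (x=0, y=7), (x=2, y=7)
Total reachable: 24 (grid has 24 open cells total)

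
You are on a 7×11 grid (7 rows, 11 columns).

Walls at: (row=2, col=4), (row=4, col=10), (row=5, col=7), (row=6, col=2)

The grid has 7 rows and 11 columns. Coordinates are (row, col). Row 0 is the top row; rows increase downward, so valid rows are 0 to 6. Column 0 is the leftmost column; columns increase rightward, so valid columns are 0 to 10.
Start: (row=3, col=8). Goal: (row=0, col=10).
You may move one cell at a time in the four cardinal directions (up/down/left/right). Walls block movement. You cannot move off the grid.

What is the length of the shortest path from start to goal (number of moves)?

BFS from (row=3, col=8) until reaching (row=0, col=10):
  Distance 0: (row=3, col=8)
  Distance 1: (row=2, col=8), (row=3, col=7), (row=3, col=9), (row=4, col=8)
  Distance 2: (row=1, col=8), (row=2, col=7), (row=2, col=9), (row=3, col=6), (row=3, col=10), (row=4, col=7), (row=4, col=9), (row=5, col=8)
  Distance 3: (row=0, col=8), (row=1, col=7), (row=1, col=9), (row=2, col=6), (row=2, col=10), (row=3, col=5), (row=4, col=6), (row=5, col=9), (row=6, col=8)
  Distance 4: (row=0, col=7), (row=0, col=9), (row=1, col=6), (row=1, col=10), (row=2, col=5), (row=3, col=4), (row=4, col=5), (row=5, col=6), (row=5, col=10), (row=6, col=7), (row=6, col=9)
  Distance 5: (row=0, col=6), (row=0, col=10), (row=1, col=5), (row=3, col=3), (row=4, col=4), (row=5, col=5), (row=6, col=6), (row=6, col=10)  <- goal reached here
One shortest path (5 moves): (row=3, col=8) -> (row=3, col=9) -> (row=3, col=10) -> (row=2, col=10) -> (row=1, col=10) -> (row=0, col=10)

Answer: Shortest path length: 5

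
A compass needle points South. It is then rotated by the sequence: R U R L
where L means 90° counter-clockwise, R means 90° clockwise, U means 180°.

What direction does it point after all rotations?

Start: South
  R (right (90° clockwise)) -> West
  U (U-turn (180°)) -> East
  R (right (90° clockwise)) -> South
  L (left (90° counter-clockwise)) -> East
Final: East

Answer: Final heading: East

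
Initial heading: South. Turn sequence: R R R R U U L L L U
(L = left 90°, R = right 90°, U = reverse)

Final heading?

Answer: Final heading: East

Derivation:
Start: South
  R (right (90° clockwise)) -> West
  R (right (90° clockwise)) -> North
  R (right (90° clockwise)) -> East
  R (right (90° clockwise)) -> South
  U (U-turn (180°)) -> North
  U (U-turn (180°)) -> South
  L (left (90° counter-clockwise)) -> East
  L (left (90° counter-clockwise)) -> North
  L (left (90° counter-clockwise)) -> West
  U (U-turn (180°)) -> East
Final: East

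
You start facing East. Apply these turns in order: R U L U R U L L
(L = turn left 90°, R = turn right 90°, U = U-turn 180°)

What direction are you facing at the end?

Start: East
  R (right (90° clockwise)) -> South
  U (U-turn (180°)) -> North
  L (left (90° counter-clockwise)) -> West
  U (U-turn (180°)) -> East
  R (right (90° clockwise)) -> South
  U (U-turn (180°)) -> North
  L (left (90° counter-clockwise)) -> West
  L (left (90° counter-clockwise)) -> South
Final: South

Answer: Final heading: South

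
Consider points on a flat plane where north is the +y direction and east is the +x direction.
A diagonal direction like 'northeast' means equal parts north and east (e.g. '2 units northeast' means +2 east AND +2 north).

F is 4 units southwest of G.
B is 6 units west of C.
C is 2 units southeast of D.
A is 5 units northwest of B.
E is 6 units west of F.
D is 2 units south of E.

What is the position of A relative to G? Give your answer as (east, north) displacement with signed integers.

Answer: A is at (east=-19, north=-3) relative to G.

Derivation:
Place G at the origin (east=0, north=0).
  F is 4 units southwest of G: delta (east=-4, north=-4); F at (east=-4, north=-4).
  E is 6 units west of F: delta (east=-6, north=+0); E at (east=-10, north=-4).
  D is 2 units south of E: delta (east=+0, north=-2); D at (east=-10, north=-6).
  C is 2 units southeast of D: delta (east=+2, north=-2); C at (east=-8, north=-8).
  B is 6 units west of C: delta (east=-6, north=+0); B at (east=-14, north=-8).
  A is 5 units northwest of B: delta (east=-5, north=+5); A at (east=-19, north=-3).
Therefore A relative to G: (east=-19, north=-3).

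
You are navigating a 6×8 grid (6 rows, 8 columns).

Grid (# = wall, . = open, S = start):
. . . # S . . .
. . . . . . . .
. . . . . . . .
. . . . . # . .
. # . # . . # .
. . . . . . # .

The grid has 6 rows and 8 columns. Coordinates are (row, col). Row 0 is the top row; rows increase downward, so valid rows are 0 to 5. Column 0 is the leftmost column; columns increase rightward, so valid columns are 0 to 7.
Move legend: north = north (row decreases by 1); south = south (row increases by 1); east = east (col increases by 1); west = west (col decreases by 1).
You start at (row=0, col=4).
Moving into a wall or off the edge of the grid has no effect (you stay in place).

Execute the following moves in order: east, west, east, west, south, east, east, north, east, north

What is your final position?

Start: (row=0, col=4)
  east (east): (row=0, col=4) -> (row=0, col=5)
  west (west): (row=0, col=5) -> (row=0, col=4)
  east (east): (row=0, col=4) -> (row=0, col=5)
  west (west): (row=0, col=5) -> (row=0, col=4)
  south (south): (row=0, col=4) -> (row=1, col=4)
  east (east): (row=1, col=4) -> (row=1, col=5)
  east (east): (row=1, col=5) -> (row=1, col=6)
  north (north): (row=1, col=6) -> (row=0, col=6)
  east (east): (row=0, col=6) -> (row=0, col=7)
  north (north): blocked, stay at (row=0, col=7)
Final: (row=0, col=7)

Answer: Final position: (row=0, col=7)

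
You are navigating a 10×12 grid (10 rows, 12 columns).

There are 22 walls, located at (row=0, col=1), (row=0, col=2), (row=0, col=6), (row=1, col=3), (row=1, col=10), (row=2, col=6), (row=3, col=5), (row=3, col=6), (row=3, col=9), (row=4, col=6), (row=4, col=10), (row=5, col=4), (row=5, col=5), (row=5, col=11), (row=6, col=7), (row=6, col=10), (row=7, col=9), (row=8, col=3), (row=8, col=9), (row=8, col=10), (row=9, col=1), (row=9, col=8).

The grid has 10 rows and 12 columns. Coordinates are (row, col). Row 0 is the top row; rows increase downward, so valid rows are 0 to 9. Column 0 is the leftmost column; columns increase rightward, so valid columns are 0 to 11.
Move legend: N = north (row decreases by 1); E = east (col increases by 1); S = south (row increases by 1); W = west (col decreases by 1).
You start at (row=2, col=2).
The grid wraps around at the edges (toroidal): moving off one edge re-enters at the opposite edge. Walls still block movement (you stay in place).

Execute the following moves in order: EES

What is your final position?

Answer: Final position: (row=3, col=4)

Derivation:
Start: (row=2, col=2)
  E (east): (row=2, col=2) -> (row=2, col=3)
  E (east): (row=2, col=3) -> (row=2, col=4)
  S (south): (row=2, col=4) -> (row=3, col=4)
Final: (row=3, col=4)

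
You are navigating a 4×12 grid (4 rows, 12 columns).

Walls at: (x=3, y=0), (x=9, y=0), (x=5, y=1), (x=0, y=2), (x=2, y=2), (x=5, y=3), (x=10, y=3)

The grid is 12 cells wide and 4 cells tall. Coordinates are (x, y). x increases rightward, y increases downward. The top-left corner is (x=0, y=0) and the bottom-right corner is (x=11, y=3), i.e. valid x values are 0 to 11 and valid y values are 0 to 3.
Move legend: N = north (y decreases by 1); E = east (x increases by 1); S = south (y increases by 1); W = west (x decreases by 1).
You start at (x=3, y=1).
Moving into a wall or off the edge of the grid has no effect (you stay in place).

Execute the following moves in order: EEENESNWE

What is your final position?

Start: (x=3, y=1)
  E (east): (x=3, y=1) -> (x=4, y=1)
  E (east): blocked, stay at (x=4, y=1)
  E (east): blocked, stay at (x=4, y=1)
  N (north): (x=4, y=1) -> (x=4, y=0)
  E (east): (x=4, y=0) -> (x=5, y=0)
  S (south): blocked, stay at (x=5, y=0)
  N (north): blocked, stay at (x=5, y=0)
  W (west): (x=5, y=0) -> (x=4, y=0)
  E (east): (x=4, y=0) -> (x=5, y=0)
Final: (x=5, y=0)

Answer: Final position: (x=5, y=0)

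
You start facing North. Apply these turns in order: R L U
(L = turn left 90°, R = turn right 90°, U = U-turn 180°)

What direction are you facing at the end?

Answer: Final heading: South

Derivation:
Start: North
  R (right (90° clockwise)) -> East
  L (left (90° counter-clockwise)) -> North
  U (U-turn (180°)) -> South
Final: South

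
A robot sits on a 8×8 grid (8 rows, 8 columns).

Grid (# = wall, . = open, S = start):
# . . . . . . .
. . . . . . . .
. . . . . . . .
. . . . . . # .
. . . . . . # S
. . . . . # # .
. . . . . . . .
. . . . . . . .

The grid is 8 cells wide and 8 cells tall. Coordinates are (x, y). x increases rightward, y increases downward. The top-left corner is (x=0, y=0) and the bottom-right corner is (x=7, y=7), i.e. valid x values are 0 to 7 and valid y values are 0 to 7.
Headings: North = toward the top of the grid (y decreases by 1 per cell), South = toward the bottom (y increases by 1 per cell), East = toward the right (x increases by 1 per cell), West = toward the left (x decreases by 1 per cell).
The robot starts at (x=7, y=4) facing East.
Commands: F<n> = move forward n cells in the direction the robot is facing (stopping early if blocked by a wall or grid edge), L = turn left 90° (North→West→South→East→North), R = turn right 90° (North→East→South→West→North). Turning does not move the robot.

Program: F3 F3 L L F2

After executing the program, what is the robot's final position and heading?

Start: (x=7, y=4), facing East
  F3: move forward 0/3 (blocked), now at (x=7, y=4)
  F3: move forward 0/3 (blocked), now at (x=7, y=4)
  L: turn left, now facing North
  L: turn left, now facing West
  F2: move forward 0/2 (blocked), now at (x=7, y=4)
Final: (x=7, y=4), facing West

Answer: Final position: (x=7, y=4), facing West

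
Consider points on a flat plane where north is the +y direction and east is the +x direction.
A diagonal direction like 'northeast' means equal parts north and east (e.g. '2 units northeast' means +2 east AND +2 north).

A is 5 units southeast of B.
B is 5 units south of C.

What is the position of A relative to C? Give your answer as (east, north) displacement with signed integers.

Answer: A is at (east=5, north=-10) relative to C.

Derivation:
Place C at the origin (east=0, north=0).
  B is 5 units south of C: delta (east=+0, north=-5); B at (east=0, north=-5).
  A is 5 units southeast of B: delta (east=+5, north=-5); A at (east=5, north=-10).
Therefore A relative to C: (east=5, north=-10).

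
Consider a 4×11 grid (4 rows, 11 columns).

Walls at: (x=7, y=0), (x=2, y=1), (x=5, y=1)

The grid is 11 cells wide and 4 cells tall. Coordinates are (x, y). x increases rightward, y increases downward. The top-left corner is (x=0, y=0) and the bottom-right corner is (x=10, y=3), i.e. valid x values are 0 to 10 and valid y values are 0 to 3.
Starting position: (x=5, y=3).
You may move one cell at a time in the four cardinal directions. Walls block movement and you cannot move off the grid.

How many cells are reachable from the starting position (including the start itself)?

Answer: Reachable cells: 41

Derivation:
BFS flood-fill from (x=5, y=3):
  Distance 0: (x=5, y=3)
  Distance 1: (x=5, y=2), (x=4, y=3), (x=6, y=3)
  Distance 2: (x=4, y=2), (x=6, y=2), (x=3, y=3), (x=7, y=3)
  Distance 3: (x=4, y=1), (x=6, y=1), (x=3, y=2), (x=7, y=2), (x=2, y=3), (x=8, y=3)
  Distance 4: (x=4, y=0), (x=6, y=0), (x=3, y=1), (x=7, y=1), (x=2, y=2), (x=8, y=2), (x=1, y=3), (x=9, y=3)
  Distance 5: (x=3, y=0), (x=5, y=0), (x=8, y=1), (x=1, y=2), (x=9, y=2), (x=0, y=3), (x=10, y=3)
  Distance 6: (x=2, y=0), (x=8, y=0), (x=1, y=1), (x=9, y=1), (x=0, y=2), (x=10, y=2)
  Distance 7: (x=1, y=0), (x=9, y=0), (x=0, y=1), (x=10, y=1)
  Distance 8: (x=0, y=0), (x=10, y=0)
Total reachable: 41 (grid has 41 open cells total)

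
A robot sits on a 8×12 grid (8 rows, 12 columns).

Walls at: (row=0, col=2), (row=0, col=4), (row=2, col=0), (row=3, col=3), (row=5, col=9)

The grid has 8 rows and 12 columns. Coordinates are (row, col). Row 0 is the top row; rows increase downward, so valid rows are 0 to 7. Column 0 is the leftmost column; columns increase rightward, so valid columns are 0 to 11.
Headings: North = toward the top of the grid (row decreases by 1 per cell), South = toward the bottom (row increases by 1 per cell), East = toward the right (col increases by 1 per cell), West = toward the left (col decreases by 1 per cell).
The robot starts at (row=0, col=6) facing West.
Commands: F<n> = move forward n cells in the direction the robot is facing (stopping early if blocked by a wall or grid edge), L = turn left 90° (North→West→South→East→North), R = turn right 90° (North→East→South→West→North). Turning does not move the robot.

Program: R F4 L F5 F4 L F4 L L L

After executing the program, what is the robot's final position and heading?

Start: (row=0, col=6), facing West
  R: turn right, now facing North
  F4: move forward 0/4 (blocked), now at (row=0, col=6)
  L: turn left, now facing West
  F5: move forward 1/5 (blocked), now at (row=0, col=5)
  F4: move forward 0/4 (blocked), now at (row=0, col=5)
  L: turn left, now facing South
  F4: move forward 4, now at (row=4, col=5)
  L: turn left, now facing East
  L: turn left, now facing North
  L: turn left, now facing West
Final: (row=4, col=5), facing West

Answer: Final position: (row=4, col=5), facing West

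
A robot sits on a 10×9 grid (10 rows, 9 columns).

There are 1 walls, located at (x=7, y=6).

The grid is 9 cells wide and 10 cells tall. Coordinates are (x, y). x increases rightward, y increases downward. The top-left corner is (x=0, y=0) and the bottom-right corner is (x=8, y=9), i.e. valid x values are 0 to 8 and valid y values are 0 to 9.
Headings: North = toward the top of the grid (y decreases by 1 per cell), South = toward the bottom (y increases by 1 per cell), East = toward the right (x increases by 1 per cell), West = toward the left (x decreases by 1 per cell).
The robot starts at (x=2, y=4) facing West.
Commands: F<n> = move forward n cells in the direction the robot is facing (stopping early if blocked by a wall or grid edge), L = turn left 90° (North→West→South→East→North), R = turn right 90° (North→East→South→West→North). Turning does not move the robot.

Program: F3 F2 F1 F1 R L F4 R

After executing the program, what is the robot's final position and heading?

Start: (x=2, y=4), facing West
  F3: move forward 2/3 (blocked), now at (x=0, y=4)
  F2: move forward 0/2 (blocked), now at (x=0, y=4)
  F1: move forward 0/1 (blocked), now at (x=0, y=4)
  F1: move forward 0/1 (blocked), now at (x=0, y=4)
  R: turn right, now facing North
  L: turn left, now facing West
  F4: move forward 0/4 (blocked), now at (x=0, y=4)
  R: turn right, now facing North
Final: (x=0, y=4), facing North

Answer: Final position: (x=0, y=4), facing North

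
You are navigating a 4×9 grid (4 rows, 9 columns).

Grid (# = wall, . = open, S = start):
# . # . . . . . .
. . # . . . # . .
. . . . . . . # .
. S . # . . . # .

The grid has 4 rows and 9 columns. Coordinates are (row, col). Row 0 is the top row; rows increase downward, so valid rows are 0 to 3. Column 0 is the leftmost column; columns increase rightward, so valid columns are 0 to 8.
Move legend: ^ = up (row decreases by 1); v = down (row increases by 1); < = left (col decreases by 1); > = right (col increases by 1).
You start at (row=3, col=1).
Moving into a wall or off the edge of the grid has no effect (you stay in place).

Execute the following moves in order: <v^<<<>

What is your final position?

Start: (row=3, col=1)
  < (left): (row=3, col=1) -> (row=3, col=0)
  v (down): blocked, stay at (row=3, col=0)
  ^ (up): (row=3, col=0) -> (row=2, col=0)
  [×3]< (left): blocked, stay at (row=2, col=0)
  > (right): (row=2, col=0) -> (row=2, col=1)
Final: (row=2, col=1)

Answer: Final position: (row=2, col=1)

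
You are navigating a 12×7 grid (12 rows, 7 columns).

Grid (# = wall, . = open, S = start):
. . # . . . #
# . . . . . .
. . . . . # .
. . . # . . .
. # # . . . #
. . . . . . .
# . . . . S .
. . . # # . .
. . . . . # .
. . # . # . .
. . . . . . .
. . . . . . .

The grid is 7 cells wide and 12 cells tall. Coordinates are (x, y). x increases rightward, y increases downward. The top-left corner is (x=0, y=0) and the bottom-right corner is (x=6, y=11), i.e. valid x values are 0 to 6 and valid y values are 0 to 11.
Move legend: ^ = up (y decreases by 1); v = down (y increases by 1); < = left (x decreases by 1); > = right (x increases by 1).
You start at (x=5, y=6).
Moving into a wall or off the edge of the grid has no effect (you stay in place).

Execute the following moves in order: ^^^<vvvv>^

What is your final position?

Start: (x=5, y=6)
  ^ (up): (x=5, y=6) -> (x=5, y=5)
  ^ (up): (x=5, y=5) -> (x=5, y=4)
  ^ (up): (x=5, y=4) -> (x=5, y=3)
  < (left): (x=5, y=3) -> (x=4, y=3)
  v (down): (x=4, y=3) -> (x=4, y=4)
  v (down): (x=4, y=4) -> (x=4, y=5)
  v (down): (x=4, y=5) -> (x=4, y=6)
  v (down): blocked, stay at (x=4, y=6)
  > (right): (x=4, y=6) -> (x=5, y=6)
  ^ (up): (x=5, y=6) -> (x=5, y=5)
Final: (x=5, y=5)

Answer: Final position: (x=5, y=5)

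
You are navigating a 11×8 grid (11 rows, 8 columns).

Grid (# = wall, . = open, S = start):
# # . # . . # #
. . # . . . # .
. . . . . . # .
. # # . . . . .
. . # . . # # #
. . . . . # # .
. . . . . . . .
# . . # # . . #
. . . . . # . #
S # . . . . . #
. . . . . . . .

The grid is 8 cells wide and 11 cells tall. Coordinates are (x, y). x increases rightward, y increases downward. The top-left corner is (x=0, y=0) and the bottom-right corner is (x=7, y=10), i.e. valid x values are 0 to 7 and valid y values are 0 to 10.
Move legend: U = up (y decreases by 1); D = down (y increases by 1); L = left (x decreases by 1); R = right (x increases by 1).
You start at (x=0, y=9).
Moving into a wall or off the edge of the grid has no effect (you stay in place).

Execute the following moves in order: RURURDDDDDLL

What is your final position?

Start: (x=0, y=9)
  R (right): blocked, stay at (x=0, y=9)
  U (up): (x=0, y=9) -> (x=0, y=8)
  R (right): (x=0, y=8) -> (x=1, y=8)
  U (up): (x=1, y=8) -> (x=1, y=7)
  R (right): (x=1, y=7) -> (x=2, y=7)
  D (down): (x=2, y=7) -> (x=2, y=8)
  D (down): (x=2, y=8) -> (x=2, y=9)
  D (down): (x=2, y=9) -> (x=2, y=10)
  D (down): blocked, stay at (x=2, y=10)
  D (down): blocked, stay at (x=2, y=10)
  L (left): (x=2, y=10) -> (x=1, y=10)
  L (left): (x=1, y=10) -> (x=0, y=10)
Final: (x=0, y=10)

Answer: Final position: (x=0, y=10)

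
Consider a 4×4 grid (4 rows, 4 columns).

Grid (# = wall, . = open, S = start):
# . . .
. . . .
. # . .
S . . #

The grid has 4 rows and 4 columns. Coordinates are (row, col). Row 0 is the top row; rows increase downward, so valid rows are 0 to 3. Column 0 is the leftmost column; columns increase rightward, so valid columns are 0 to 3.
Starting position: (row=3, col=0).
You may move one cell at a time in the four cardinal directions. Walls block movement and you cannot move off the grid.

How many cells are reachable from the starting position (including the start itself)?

Answer: Reachable cells: 13

Derivation:
BFS flood-fill from (row=3, col=0):
  Distance 0: (row=3, col=0)
  Distance 1: (row=2, col=0), (row=3, col=1)
  Distance 2: (row=1, col=0), (row=3, col=2)
  Distance 3: (row=1, col=1), (row=2, col=2)
  Distance 4: (row=0, col=1), (row=1, col=2), (row=2, col=3)
  Distance 5: (row=0, col=2), (row=1, col=3)
  Distance 6: (row=0, col=3)
Total reachable: 13 (grid has 13 open cells total)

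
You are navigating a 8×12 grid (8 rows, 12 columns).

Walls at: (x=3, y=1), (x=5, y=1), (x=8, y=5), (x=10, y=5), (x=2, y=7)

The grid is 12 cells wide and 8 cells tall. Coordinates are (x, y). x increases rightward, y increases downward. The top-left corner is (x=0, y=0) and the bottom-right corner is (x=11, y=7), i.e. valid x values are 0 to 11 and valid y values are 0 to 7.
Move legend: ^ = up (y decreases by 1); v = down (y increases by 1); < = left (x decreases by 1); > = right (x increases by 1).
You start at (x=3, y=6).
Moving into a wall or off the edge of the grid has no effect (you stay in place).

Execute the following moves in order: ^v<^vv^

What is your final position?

Answer: Final position: (x=2, y=5)

Derivation:
Start: (x=3, y=6)
  ^ (up): (x=3, y=6) -> (x=3, y=5)
  v (down): (x=3, y=5) -> (x=3, y=6)
  < (left): (x=3, y=6) -> (x=2, y=6)
  ^ (up): (x=2, y=6) -> (x=2, y=5)
  v (down): (x=2, y=5) -> (x=2, y=6)
  v (down): blocked, stay at (x=2, y=6)
  ^ (up): (x=2, y=6) -> (x=2, y=5)
Final: (x=2, y=5)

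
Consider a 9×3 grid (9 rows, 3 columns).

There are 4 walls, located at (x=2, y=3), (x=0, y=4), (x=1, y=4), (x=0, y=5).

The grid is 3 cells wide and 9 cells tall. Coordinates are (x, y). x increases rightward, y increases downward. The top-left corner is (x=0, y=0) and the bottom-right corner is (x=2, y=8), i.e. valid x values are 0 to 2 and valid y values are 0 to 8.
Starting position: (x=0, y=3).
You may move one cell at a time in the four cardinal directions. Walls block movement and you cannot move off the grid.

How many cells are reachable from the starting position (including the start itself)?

BFS flood-fill from (x=0, y=3):
  Distance 0: (x=0, y=3)
  Distance 1: (x=0, y=2), (x=1, y=3)
  Distance 2: (x=0, y=1), (x=1, y=2)
  Distance 3: (x=0, y=0), (x=1, y=1), (x=2, y=2)
  Distance 4: (x=1, y=0), (x=2, y=1)
  Distance 5: (x=2, y=0)
Total reachable: 11 (grid has 23 open cells total)

Answer: Reachable cells: 11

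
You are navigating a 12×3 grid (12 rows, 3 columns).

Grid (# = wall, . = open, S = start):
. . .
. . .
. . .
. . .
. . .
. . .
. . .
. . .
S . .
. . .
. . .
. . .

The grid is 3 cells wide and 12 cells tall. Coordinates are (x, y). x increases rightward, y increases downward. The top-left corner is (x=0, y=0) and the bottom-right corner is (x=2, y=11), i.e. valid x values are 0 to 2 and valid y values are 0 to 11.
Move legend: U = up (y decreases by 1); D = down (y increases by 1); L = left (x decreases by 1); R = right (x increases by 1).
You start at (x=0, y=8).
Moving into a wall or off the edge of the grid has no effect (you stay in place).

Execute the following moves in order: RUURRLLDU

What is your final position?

Answer: Final position: (x=0, y=6)

Derivation:
Start: (x=0, y=8)
  R (right): (x=0, y=8) -> (x=1, y=8)
  U (up): (x=1, y=8) -> (x=1, y=7)
  U (up): (x=1, y=7) -> (x=1, y=6)
  R (right): (x=1, y=6) -> (x=2, y=6)
  R (right): blocked, stay at (x=2, y=6)
  L (left): (x=2, y=6) -> (x=1, y=6)
  L (left): (x=1, y=6) -> (x=0, y=6)
  D (down): (x=0, y=6) -> (x=0, y=7)
  U (up): (x=0, y=7) -> (x=0, y=6)
Final: (x=0, y=6)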